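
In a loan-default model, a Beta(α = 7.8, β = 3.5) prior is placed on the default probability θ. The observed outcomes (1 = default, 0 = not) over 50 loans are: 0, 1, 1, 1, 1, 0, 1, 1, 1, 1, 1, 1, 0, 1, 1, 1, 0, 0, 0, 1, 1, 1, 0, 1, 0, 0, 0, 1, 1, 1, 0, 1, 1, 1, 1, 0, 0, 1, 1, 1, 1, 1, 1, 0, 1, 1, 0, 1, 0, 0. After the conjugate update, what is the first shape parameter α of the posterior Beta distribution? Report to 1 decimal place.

The Beta prior is conjugate to a Binomial/Bernoulli likelihood; the update adds successes to α and failures to β.
Posterior: Beta(α+k, β+n−k) = Beta(7.8+33, 3.5+17) = Beta(40.8, 20.5).
Posterior α = 40.8.

40.8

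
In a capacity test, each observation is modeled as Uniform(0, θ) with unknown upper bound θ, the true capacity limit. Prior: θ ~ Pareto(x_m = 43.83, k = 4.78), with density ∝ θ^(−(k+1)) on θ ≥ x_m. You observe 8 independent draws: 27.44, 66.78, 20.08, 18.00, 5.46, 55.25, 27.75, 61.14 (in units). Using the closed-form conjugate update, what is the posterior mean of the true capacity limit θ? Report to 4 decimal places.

A Pareto(scale x_m, shape k) prior on the upper bound θ of Uniform(0, θ) is conjugate: posterior is Pareto(max(x_m, max xᵢ), k + n).
Sample maximum = 66.78; prior scale x_m = 43.83 → posterior scale = max = 66.78.
Posterior shape = 4.78 + 8 = 12.78.
E[θ|data] = k·x_m/(k−1) = 12.78·66.78/11.78 = 72.4489.

72.4489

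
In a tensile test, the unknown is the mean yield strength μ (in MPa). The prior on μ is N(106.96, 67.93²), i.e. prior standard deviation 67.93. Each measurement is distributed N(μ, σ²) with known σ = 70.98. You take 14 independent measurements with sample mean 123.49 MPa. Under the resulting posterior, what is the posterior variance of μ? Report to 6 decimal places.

333.833979

For Normal data with known variance σ², a Normal(μ₀, σ₀²) prior on μ is conjugate. Posterior precision = 1/σ₀² + n/σ²; posterior mean is the precision-weighted average of μ₀ and x̄.
σ₀² = 67.93² = 4614.4849, σ² = 70.98² = 5038.1604; σ² + n·σ₀² = 5038.1604 + 14·4614.4849 = 69640.949.
Posterior precision = 1/σ₀² + n/σ² = 1/4614.4849 + 14/5038.1604 = (σ² + n·σ₀²)/(σ₀²σ²) = 69640.949/(4614.4849·5038.1604); posterior variance σₙ² = σ₀²σ²/(σ² + n·σ₀²) = 4614.4849·5038.1604/69640.949 = 333.833979.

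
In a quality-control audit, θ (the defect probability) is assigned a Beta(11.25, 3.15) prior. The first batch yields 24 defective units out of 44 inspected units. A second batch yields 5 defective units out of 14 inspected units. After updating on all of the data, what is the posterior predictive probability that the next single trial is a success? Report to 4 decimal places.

The Beta prior is conjugate to a Binomial/Bernoulli likelihood; the update adds successes to α and failures to β.
After batch 1: Beta(11.25+24, 3.15+20) = Beta(35.25, 23.15).
After batch 2: Beta(35.25+5, 23.15+9) = Beta(40.25, 32.15).
For a single future Bernoulli trial, P(success | data) = α/(α+β) = 0.5559.

0.5559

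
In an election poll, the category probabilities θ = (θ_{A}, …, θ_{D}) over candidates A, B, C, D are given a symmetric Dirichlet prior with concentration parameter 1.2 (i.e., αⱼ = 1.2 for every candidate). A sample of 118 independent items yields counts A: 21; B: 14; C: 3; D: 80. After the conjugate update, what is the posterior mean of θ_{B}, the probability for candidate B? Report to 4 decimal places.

The Dirichlet prior is conjugate to the Multinomial likelihood: each posterior αⱼ = prior αⱼ + observed count nⱼ.
Posterior concentration: (22.2, 15.2, 4.2, 81.2), total = 122.8.
E[θ_{B}|data] = α_{B}/Σα = 15.2/122.8 = 0.1238.

0.1238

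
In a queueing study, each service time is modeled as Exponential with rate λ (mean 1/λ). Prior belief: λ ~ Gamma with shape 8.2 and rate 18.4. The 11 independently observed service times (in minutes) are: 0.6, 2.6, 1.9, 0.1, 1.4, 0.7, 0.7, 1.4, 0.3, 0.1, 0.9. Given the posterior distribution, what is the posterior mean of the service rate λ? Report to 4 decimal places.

With a Gamma(shape α, rate β) prior on the exponential rate λ, the posterior after n observations with total T = Σxᵢ is Gamma(α+n, β+T).
Sum of observations T = 10.7 minutes; n = 11.
Posterior: Gamma(8.2+11, 18.4+10.7) = Gamma(19.2, 29.1).
Posterior mean of λ = α/β = 19.2/29.1 = 0.6598.

0.6598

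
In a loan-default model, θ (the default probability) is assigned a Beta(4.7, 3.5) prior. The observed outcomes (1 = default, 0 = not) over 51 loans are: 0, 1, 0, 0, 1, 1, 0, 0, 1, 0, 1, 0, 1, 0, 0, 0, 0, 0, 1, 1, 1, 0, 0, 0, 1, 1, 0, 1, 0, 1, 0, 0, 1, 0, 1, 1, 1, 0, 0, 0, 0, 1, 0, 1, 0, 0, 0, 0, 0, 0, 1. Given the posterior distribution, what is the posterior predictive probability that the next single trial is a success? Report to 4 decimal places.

0.4172

The Beta prior is conjugate to a Binomial/Bernoulli likelihood; the update adds successes to α and failures to β.
Posterior: Beta(α+k, β+n−k) = Beta(4.7+20, 3.5+31) = Beta(24.7, 34.5).
For a single future Bernoulli trial, P(success | data) = α/(α+β) = 0.4172.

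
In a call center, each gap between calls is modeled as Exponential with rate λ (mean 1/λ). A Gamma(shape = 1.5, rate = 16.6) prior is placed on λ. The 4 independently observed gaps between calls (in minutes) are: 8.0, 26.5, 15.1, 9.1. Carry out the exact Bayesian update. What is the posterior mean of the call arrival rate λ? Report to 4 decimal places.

With a Gamma(shape α, rate β) prior on the exponential rate λ, the posterior after n observations with total T = Σxᵢ is Gamma(α+n, β+T).
Sum of observations T = 58.7 minutes; n = 4.
Posterior: Gamma(1.5+4, 16.6+58.7) = Gamma(5.5, 75.3).
Posterior mean of λ = α/β = 5.5/75.3 = 0.0730.

0.0730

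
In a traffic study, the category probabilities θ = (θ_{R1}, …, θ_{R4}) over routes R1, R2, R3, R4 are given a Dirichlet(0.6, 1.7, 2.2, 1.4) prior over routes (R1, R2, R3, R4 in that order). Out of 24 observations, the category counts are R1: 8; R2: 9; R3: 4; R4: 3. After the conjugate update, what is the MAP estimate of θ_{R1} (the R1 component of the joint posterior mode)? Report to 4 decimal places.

0.2934

The Dirichlet prior is conjugate to the Multinomial likelihood: each posterior αⱼ = prior αⱼ + observed count nⱼ.
Posterior concentration: (8.6, 10.7, 6.2, 4.4), total = 29.9.
Joint mode component: (α_{R1}−1)/(Σα−K) = 7.6/25.9 = 0.2934.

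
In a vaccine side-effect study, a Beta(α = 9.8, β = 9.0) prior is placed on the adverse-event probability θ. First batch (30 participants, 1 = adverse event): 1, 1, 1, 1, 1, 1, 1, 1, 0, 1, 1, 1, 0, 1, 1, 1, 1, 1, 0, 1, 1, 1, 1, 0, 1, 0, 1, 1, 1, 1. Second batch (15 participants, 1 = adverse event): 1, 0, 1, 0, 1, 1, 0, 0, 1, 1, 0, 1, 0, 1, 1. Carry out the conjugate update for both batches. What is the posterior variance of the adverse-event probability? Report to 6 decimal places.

0.003321

The Beta prior is conjugate to a Binomial/Bernoulli likelihood; the update adds successes to α and failures to β.
After batch 1: Beta(9.8+25, 9.0+5) = Beta(34.8, 14.0).
After batch 2: Beta(34.8+9, 14.0+6) = Beta(43.8, 20.0).
Var = αβ/((α+β)²(α+β+1)) = 43.8·20.0/(63.8²·64.8) = 0.003321.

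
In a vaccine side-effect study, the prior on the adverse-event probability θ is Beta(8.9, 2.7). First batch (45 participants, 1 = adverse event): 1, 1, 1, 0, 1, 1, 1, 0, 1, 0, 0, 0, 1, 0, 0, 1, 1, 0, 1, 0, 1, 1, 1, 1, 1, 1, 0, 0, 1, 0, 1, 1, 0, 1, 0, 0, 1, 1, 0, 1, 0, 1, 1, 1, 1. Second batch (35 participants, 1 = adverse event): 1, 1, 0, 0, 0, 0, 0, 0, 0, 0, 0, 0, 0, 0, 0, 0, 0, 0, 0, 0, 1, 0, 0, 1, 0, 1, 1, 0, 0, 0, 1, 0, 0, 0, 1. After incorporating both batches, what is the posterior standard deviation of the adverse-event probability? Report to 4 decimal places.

0.0519

The Beta prior is conjugate to a Binomial/Bernoulli likelihood; the update adds successes to α and failures to β.
After batch 1: Beta(8.9+28, 2.7+17) = Beta(36.9, 19.7).
After batch 2: Beta(36.9+8, 19.7+27) = Beta(44.9, 46.7).
Var = αβ/((α+β)²(α+β+1)) = 44.9·46.7/(91.6²·92.6) = 0.00269874; SD = √0.00269874 = 0.0519.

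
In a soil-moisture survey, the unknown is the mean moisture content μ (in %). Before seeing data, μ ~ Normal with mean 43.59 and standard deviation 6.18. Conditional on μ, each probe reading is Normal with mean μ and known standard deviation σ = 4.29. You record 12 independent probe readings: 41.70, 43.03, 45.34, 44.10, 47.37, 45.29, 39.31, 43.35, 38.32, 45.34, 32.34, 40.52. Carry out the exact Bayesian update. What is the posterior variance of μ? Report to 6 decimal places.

1.474466

For Normal data with known variance σ², a Normal(μ₀, σ₀²) prior on μ is conjugate. Posterior precision = 1/σ₀² + n/σ²; posterior mean is the precision-weighted average of μ₀ and x̄.
σ₀² = 6.18² = 38.1924, σ² = 4.29² = 18.4041; σ² + n·σ₀² = 18.4041 + 12·38.1924 = 476.7129.
Posterior precision = 1/σ₀² + n/σ² = 1/38.1924 + 12/18.4041 = (σ² + n·σ₀²)/(σ₀²σ²) = 476.7129/(38.1924·18.4041); posterior variance σₙ² = σ₀²σ²/(σ² + n·σ₀²) = 38.1924·18.4041/476.7129 = 1.474466.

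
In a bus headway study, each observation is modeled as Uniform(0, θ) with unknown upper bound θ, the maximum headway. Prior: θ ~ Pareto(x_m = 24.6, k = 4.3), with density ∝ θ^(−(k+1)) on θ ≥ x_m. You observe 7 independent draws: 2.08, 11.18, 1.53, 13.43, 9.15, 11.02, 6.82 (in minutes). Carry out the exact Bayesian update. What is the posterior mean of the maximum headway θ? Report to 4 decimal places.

A Pareto(scale x_m, shape k) prior on the upper bound θ of Uniform(0, θ) is conjugate: posterior is Pareto(max(x_m, max xᵢ), k + n).
Sample maximum = 13.43; prior scale x_m = 24.6 → posterior scale = max = 24.60.
Posterior shape = 4.3 + 7 = 11.3.
E[θ|data] = k·x_m/(k−1) = 11.3·24.60/10.3 = 26.9883.

26.9883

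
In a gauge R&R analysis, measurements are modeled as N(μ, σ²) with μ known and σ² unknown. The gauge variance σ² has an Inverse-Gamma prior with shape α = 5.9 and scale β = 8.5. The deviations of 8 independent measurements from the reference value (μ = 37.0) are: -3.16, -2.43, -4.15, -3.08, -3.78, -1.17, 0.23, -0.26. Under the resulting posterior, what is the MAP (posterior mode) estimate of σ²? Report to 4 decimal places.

3.4577

With known mean μ and an Inverse-Gamma(α, β) prior on σ², the Normal likelihood is conjugate: posterior is Inv-Gamma(α + n/2, β + Σ(xᵢ−μ)²/2).
Σ(xᵢ−μ)² = (-3.16)² + (-2.43)² + (-4.15)² + (-3.08)² + (-3.78)² + (-1.17)² + (0.23)² + (-0.26)² = 58.3772.
Posterior: Inv-Gamma(5.9 + 8/2, 8.5 + 58.3772/2) = Inv-Gamma(9.90, 37.68860).
Mode = β/(α+1) = 37.68860/10.90 = 3.4577.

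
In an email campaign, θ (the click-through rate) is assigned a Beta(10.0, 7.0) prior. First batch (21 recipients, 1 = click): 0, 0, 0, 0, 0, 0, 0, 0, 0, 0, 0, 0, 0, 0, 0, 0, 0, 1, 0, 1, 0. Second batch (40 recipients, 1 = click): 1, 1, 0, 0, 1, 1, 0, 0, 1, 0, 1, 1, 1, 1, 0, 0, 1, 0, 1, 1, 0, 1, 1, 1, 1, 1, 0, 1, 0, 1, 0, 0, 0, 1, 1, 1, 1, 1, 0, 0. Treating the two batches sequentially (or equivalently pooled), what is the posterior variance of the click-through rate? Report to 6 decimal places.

0.003146

The Beta prior is conjugate to a Binomial/Bernoulli likelihood; the update adds successes to α and failures to β.
After batch 1: Beta(10.0+2, 7.0+19) = Beta(12.0, 26.0).
After batch 2: Beta(12.0+24, 26.0+16) = Beta(36.0, 42.0).
Var = αβ/((α+β)²(α+β+1)) = 36.0·42.0/(78.0²·79.0) = 0.003146.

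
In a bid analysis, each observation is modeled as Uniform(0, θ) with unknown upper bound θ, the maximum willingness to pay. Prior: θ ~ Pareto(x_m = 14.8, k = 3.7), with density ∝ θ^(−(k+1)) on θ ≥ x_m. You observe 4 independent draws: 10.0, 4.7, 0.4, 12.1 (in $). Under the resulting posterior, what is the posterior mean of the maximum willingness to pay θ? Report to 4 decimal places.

A Pareto(scale x_m, shape k) prior on the upper bound θ of Uniform(0, θ) is conjugate: posterior is Pareto(max(x_m, max xᵢ), k + n).
Sample maximum = 12.1; prior scale x_m = 14.8 → posterior scale = max = 14.8.
Posterior shape = 3.7 + 4 = 7.7.
E[θ|data] = k·x_m/(k−1) = 7.7·14.8/6.7 = 17.0090.

17.0090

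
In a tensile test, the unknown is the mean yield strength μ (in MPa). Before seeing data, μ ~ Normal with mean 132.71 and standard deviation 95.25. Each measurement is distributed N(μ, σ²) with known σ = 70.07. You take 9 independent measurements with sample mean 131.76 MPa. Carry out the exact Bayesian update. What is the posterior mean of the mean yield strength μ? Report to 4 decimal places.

131.8139

For Normal data with known variance σ², a Normal(μ₀, σ₀²) prior on μ is conjugate. Posterior precision = 1/σ₀² + n/σ²; posterior mean is the precision-weighted average of μ₀ and x̄.
n·x̄ = 9·131.76 = 1185.84.
σ₀² = 95.25² = 9072.5625, σ² = 70.07² = 4909.8049; σ² + n·σ₀² = 4909.8049 + 9·9072.5625 = 86562.8674.
Posterior mean = (μ₀/σ₀² + n·x̄/σ²)/(1/σ₀² + n/σ²) = (σ²·μ₀ + σ₀²·n·x̄)/(σ² + n·σ₀²) = (4909.8049·132.71 + 9072.5625·1185.84)/86562.8674 = 11410187.723279/86562.8674 = 131.8139.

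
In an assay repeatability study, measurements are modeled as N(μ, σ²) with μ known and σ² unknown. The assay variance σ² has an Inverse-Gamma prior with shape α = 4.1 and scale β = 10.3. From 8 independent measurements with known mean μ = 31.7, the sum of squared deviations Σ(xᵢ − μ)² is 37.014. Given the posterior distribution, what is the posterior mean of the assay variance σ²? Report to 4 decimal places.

4.0573

With known mean μ and an Inverse-Gamma(α, β) prior on σ², the Normal likelihood is conjugate: posterior is Inv-Gamma(α + n/2, β + Σ(xᵢ−μ)²/2).
Posterior: Inv-Gamma(4.1 + 8/2, 10.3 + 37.014/2) = Inv-Gamma(8.10, 28.8070).
E[σ²|data] = β/(α−1) = 28.8070/7.10 = 4.0573.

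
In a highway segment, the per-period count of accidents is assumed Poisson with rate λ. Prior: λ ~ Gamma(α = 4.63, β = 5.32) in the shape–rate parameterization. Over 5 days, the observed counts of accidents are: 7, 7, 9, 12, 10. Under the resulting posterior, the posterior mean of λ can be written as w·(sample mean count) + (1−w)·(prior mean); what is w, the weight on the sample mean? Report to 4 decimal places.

0.4845

With a Gamma(shape α, rate β) prior, the Poisson likelihood is conjugate: the posterior is Gamma(α + ΣXᵢ, β + n).
Posterior mean = (α₀+S)/(β₀+n) = [n/(β₀+n)]·(S/n) + [β₀/(β₀+n)]·(α₀/β₀), so only n and β₀ enter the weight.
Weight on data w = n/(β₀+n) = 5/(5.32+5) = 5/10.32 = 0.4845.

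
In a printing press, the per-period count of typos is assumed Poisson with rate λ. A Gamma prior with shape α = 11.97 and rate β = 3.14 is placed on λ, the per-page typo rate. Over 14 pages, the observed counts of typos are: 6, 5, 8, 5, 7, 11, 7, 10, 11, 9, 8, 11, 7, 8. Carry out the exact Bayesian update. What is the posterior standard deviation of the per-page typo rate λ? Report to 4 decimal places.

With a Gamma(shape α, rate β) prior, the Poisson likelihood is conjugate: the posterior is Gamma(α + ΣXᵢ, β + n).
Sum of counts S = 113 over n = 14 pages.
Posterior: Gamma(α+S, β+n) = Gamma(11.97+113, 3.14+14) = Gamma(124.97, 17.14).
SD = √α/β = √124.97/17.14 = 0.6522.

0.6522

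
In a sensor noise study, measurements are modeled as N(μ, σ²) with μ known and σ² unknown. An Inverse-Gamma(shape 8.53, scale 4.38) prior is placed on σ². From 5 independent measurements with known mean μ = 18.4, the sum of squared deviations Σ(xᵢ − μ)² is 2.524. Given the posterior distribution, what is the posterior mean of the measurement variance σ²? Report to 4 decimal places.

0.5625

With known mean μ and an Inverse-Gamma(α, β) prior on σ², the Normal likelihood is conjugate: posterior is Inv-Gamma(α + n/2, β + Σ(xᵢ−μ)²/2).
Posterior: Inv-Gamma(8.53 + 5/2, 4.38 + 2.524/2) = Inv-Gamma(11.03, 5.6420).
E[σ²|data] = β/(α−1) = 5.6420/10.03 = 0.5625.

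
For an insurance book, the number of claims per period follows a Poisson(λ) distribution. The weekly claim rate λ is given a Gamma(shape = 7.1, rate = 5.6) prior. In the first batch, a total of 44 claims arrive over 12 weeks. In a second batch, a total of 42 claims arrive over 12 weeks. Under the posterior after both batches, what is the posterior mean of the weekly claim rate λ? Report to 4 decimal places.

3.1453

With a Gamma(shape α, rate β) prior, the Poisson likelihood is conjugate: the posterior is Gamma(α + ΣXᵢ, β + n).
After batch 1: Gamma(α+S, β+n) = Gamma(7.1+44, 5.6+12) = Gamma(51.1, 17.6).
After batch 2: Gamma(α+S, β+n) = Gamma(51.1+42, 17.6+12) = Gamma(93.1, 29.6).
Posterior mean = α/β = 93.1/29.6 = 3.1453.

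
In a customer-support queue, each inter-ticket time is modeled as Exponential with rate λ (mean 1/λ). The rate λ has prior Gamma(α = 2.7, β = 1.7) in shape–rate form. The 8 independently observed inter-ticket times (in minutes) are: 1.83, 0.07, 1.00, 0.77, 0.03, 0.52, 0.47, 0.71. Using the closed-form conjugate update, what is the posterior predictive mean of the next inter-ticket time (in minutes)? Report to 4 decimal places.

0.7320

With a Gamma(shape α, rate β) prior on the exponential rate λ, the posterior after n observations with total T = Σxᵢ is Gamma(α+n, β+T).
Sum of observations T = 5.40 minutes; n = 8.
Posterior: Gamma(2.7+8, 1.7+5.40) = Gamma(10.7, 7.10).
The predictive distribution for the next observation is Lomax; its mean is β/(α−1) = 7.10/9.7 = 0.7320.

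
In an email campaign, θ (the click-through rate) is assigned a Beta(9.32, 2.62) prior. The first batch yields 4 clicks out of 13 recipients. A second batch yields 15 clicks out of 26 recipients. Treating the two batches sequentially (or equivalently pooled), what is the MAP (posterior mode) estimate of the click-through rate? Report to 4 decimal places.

0.5582

The Beta prior is conjugate to a Binomial/Bernoulli likelihood; the update adds successes to α and failures to β.
After batch 1: Beta(9.32+4, 2.62+9) = Beta(13.32, 11.62).
After batch 2: Beta(13.32+15, 11.62+11) = Beta(28.32, 22.62).
Mode of Beta(a,b) for a,b>1 is (a−1)/(a+b−2) = 27.32/48.94 = 0.5582.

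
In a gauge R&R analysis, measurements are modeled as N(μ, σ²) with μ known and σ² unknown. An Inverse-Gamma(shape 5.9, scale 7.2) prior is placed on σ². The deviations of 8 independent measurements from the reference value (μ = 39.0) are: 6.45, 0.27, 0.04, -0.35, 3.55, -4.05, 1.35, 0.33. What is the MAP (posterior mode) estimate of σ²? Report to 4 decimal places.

With known mean μ and an Inverse-Gamma(α, β) prior on σ², the Normal likelihood is conjugate: posterior is Inv-Gamma(α + n/2, β + Σ(xᵢ−μ)²/2).
Σ(xᵢ−μ)² = (6.45)² + (0.27)² + (0.04)² + (-0.35)² + (3.55)² + (-4.05)² + (1.35)² + (0.33)² = 72.7359.
Posterior: Inv-Gamma(5.9 + 8/2, 7.2 + 72.7359/2) = Inv-Gamma(9.90, 43.56795).
Mode = β/(α+1) = 43.56795/10.90 = 3.9971.

3.9971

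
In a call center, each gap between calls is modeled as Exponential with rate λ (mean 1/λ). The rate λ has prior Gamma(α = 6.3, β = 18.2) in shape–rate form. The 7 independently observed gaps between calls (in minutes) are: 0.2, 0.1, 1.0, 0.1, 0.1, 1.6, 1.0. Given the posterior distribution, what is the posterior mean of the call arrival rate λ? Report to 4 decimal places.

With a Gamma(shape α, rate β) prior on the exponential rate λ, the posterior after n observations with total T = Σxᵢ is Gamma(α+n, β+T).
Sum of observations T = 4.1 minutes; n = 7.
Posterior: Gamma(6.3+7, 18.2+4.1) = Gamma(13.3, 22.3).
Posterior mean of λ = α/β = 13.3/22.3 = 0.5964.

0.5964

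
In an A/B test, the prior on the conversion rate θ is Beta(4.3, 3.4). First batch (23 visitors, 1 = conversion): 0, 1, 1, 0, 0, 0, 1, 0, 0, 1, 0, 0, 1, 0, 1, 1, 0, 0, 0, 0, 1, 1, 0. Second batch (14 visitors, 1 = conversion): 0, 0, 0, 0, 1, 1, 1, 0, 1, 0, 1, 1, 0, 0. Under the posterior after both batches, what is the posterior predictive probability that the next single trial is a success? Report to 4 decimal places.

0.4318

The Beta prior is conjugate to a Binomial/Bernoulli likelihood; the update adds successes to α and failures to β.
After batch 1: Beta(4.3+9, 3.4+14) = Beta(13.3, 17.4).
After batch 2: Beta(13.3+6, 17.4+8) = Beta(19.3, 25.4).
For a single future Bernoulli trial, P(success | data) = α/(α+β) = 0.4318.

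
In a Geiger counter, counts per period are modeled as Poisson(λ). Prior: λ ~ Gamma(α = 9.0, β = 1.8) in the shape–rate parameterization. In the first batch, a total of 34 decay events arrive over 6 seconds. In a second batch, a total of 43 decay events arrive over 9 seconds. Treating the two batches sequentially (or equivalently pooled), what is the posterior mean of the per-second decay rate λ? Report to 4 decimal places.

5.1190

With a Gamma(shape α, rate β) prior, the Poisson likelihood is conjugate: the posterior is Gamma(α + ΣXᵢ, β + n).
After batch 1: Gamma(α+S, β+n) = Gamma(9.0+34, 1.8+6) = Gamma(43.0, 7.8).
After batch 2: Gamma(α+S, β+n) = Gamma(43.0+43, 7.8+9) = Gamma(86.0, 16.8).
Posterior mean = α/β = 86.0/16.8 = 5.1190.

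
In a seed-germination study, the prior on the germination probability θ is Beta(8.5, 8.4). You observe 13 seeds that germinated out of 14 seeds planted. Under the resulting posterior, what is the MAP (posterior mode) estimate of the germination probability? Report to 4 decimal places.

0.7093

The Beta prior is conjugate to a Binomial/Bernoulli likelihood; the update adds successes to α and failures to β.
Posterior: Beta(α+k, β+n−k) = Beta(8.5+13, 8.4+1) = Beta(21.5, 9.4).
Mode of Beta(a,b) for a,b>1 is (a−1)/(a+b−2) = 20.5/28.9 = 0.7093.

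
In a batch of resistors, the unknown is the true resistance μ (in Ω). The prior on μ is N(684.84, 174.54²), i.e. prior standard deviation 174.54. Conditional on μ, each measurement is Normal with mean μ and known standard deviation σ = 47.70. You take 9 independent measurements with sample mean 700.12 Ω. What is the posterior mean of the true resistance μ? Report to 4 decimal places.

699.9942

For Normal data with known variance σ², a Normal(μ₀, σ₀²) prior on μ is conjugate. Posterior precision = 1/σ₀² + n/σ²; posterior mean is the precision-weighted average of μ₀ and x̄.
n·x̄ = 9·700.12 = 6301.08.
σ₀² = 174.54² = 30464.2116, σ² = 47.70² = 2275.29; σ² + n·σ₀² = 2275.29 + 9·30464.2116 = 276453.1944.
Posterior mean = (μ₀/σ₀² + n·x̄/σ²)/(1/σ₀² + n/σ²) = (σ²·μ₀ + σ₀²·n·x̄)/(σ² + n·σ₀²) = (2275.29·684.84 + 30464.2116·6301.08)/276453.1944 = 193515644.032128/276453.1944 = 699.9942.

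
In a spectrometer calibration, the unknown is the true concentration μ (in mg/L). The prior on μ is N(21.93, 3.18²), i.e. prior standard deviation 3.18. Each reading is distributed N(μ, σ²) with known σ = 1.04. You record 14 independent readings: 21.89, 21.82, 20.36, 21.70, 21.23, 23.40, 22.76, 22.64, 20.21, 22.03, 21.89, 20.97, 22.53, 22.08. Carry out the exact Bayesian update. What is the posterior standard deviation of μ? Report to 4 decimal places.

For Normal data with known variance σ², a Normal(μ₀, σ₀²) prior on μ is conjugate. Posterior precision = 1/σ₀² + n/σ²; posterior mean is the precision-weighted average of μ₀ and x̄.
σ₀² = 3.18² = 10.1124, σ² = 1.04² = 1.0816; σ² + n·σ₀² = 1.0816 + 14·10.1124 = 142.6552.
Posterior precision = 1/σ₀² + n/σ² = 1/10.1124 + 14/1.0816 = (σ² + n·σ₀²)/(σ₀²σ²) = 142.6552/(10.1124·1.0816); posterior variance σₙ² = σ₀²σ²/(σ² + n·σ₀²) = 10.1124·1.0816/142.6552 = 0.076671.
Posterior SD = √σₙ² = √(10.1124·1.0816/142.6552) = 0.2769.

0.2769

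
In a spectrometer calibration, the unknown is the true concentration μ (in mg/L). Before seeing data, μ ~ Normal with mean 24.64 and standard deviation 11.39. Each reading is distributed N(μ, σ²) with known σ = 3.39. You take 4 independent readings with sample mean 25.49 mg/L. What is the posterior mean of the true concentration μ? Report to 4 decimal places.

For Normal data with known variance σ², a Normal(μ₀, σ₀²) prior on μ is conjugate. Posterior precision = 1/σ₀² + n/σ²; posterior mean is the precision-weighted average of μ₀ and x̄.
n·x̄ = 4·25.49 = 101.96.
σ₀² = 11.39² = 129.7321, σ² = 3.39² = 11.4921; σ² + n·σ₀² = 11.4921 + 4·129.7321 = 530.4205.
Posterior mean = (μ₀/σ₀² + n·x̄/σ²)/(1/σ₀² + n/σ²) = (σ²·μ₀ + σ₀²·n·x̄)/(σ² + n·σ₀²) = (11.4921·24.64 + 129.7321·101.96)/530.4205 = 13510.65026/530.4205 = 25.4716.

25.4716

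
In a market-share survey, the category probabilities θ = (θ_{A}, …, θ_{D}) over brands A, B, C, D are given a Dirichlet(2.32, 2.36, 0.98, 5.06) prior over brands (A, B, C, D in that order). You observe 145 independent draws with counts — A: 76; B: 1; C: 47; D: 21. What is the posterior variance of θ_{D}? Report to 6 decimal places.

The Dirichlet prior is conjugate to the Multinomial likelihood: each posterior αⱼ = prior αⱼ + observed count nⱼ.
Posterior concentration: (78.32, 3.36, 47.98, 26.06), total = 155.72.
Var[θ_j] = α_j(Σα−α_j)/((Σα)²(Σα+1)) = 26.06·129.66/(155.72²·156.72) = 0.000889.

0.000889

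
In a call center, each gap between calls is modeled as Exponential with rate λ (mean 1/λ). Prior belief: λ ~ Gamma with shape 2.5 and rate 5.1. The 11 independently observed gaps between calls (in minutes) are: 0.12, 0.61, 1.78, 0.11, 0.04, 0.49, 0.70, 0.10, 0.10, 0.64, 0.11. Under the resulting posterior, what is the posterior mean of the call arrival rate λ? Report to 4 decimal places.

With a Gamma(shape α, rate β) prior on the exponential rate λ, the posterior after n observations with total T = Σxᵢ is Gamma(α+n, β+T).
Sum of observations T = 4.80 minutes; n = 11.
Posterior: Gamma(2.5+11, 5.1+4.80) = Gamma(13.5, 9.90).
Posterior mean of λ = α/β = 13.5/9.90 = 1.3636.

1.3636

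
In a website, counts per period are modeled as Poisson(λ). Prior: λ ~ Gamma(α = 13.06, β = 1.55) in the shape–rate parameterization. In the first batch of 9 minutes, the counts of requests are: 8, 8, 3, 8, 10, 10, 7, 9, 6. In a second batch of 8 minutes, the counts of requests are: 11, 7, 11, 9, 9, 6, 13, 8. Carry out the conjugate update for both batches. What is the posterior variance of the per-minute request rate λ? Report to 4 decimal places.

0.4535

With a Gamma(shape α, rate β) prior, the Poisson likelihood is conjugate: the posterior is Gamma(α + ΣXᵢ, β + n).
Batch 1: sum of counts S = 69 over n = 9 minutes.
After batch 1: Gamma(α+S, β+n) = Gamma(13.06+69, 1.55+9) = Gamma(82.06, 10.55).
Batch 2: sum of counts S = 74 over n = 8 minutes.
After batch 2: Gamma(α+S, β+n) = Gamma(82.06+74, 10.55+8) = Gamma(156.06, 18.55).
Var = α/β² = 156.06/18.55² = 0.4535.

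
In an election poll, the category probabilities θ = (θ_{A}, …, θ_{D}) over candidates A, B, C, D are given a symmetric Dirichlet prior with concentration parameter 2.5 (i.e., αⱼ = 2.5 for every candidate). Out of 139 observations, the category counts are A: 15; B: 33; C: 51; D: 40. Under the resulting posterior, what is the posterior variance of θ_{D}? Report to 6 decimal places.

0.001359

The Dirichlet prior is conjugate to the Multinomial likelihood: each posterior αⱼ = prior αⱼ + observed count nⱼ.
Posterior concentration: (17.5, 35.5, 53.5, 42.5), total = 149.0.
Var[θ_j] = α_j(Σα−α_j)/((Σα)²(Σα+1)) = 42.5·106.5/(149.0²·150.0) = 0.001359.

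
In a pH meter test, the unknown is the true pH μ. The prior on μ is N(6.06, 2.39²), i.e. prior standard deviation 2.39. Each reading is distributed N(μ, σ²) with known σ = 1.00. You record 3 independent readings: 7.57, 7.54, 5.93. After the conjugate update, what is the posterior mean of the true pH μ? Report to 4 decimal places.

For Normal data with known variance σ², a Normal(μ₀, σ₀²) prior on μ is conjugate. Posterior precision = 1/σ₀² + n/σ²; posterior mean is the precision-weighted average of μ₀ and x̄.
Σxᵢ = 7.57 + 7.54 + 5.93 = 21.04, so n·x̄ = 21.04.
σ₀² = 2.39² = 5.7121, σ² = 1.00² = 1; σ² + n·σ₀² = 1 + 3·5.7121 = 18.1363.
Posterior mean = (μ₀/σ₀² + n·x̄/σ²)/(1/σ₀² + n/σ²) = (σ²·μ₀ + σ₀²·n·x̄)/(σ² + n·σ₀²) = (1·6.06 + 5.7121·21.04)/18.1363 = 126.242584/18.1363 = 6.9608.

6.9608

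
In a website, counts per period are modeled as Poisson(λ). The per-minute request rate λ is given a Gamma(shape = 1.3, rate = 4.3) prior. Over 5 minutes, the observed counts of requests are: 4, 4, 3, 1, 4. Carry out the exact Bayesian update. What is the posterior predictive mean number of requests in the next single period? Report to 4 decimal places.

1.8602

With a Gamma(shape α, rate β) prior, the Poisson likelihood is conjugate: the posterior is Gamma(α + ΣXᵢ, β + n).
Sum of counts S = 16 over n = 5 minutes.
Posterior: Gamma(α+S, β+n) = Gamma(1.3+16, 4.3+5) = Gamma(17.3, 9.3).
The predictive distribution for one future period is NegBinom with mean α/β = 1.8602.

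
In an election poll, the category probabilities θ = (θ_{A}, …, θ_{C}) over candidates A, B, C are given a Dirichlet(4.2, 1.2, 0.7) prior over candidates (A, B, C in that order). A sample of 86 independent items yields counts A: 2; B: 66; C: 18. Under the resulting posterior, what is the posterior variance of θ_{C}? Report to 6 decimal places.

The Dirichlet prior is conjugate to the Multinomial likelihood: each posterior αⱼ = prior αⱼ + observed count nⱼ.
Posterior concentration: (6.2, 67.2, 18.7), total = 92.1.
Var[θ_j] = α_j(Σα−α_j)/((Σα)²(Σα+1)) = 18.7·73.4/(92.1²·93.1) = 0.001738.

0.001738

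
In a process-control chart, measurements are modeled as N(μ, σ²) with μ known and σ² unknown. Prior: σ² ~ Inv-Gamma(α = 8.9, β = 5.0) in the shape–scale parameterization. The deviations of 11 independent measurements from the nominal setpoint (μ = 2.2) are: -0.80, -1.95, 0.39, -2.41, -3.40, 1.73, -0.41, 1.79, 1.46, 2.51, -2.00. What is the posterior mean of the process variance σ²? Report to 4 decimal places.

With known mean μ and an Inverse-Gamma(α, β) prior on σ², the Normal likelihood is conjugate: posterior is Inv-Gamma(α + n/2, β + Σ(xᵢ−μ)²/2).
Σ(xᵢ−μ)² = (-0.80)² + (-1.95)² + (0.39)² + (-2.41)² + (-3.40)² + (1.73)² + (-0.41)² + (1.79)² + (1.46)² + (2.51)² + (-2.00)² = 40.7595.
Posterior: Inv-Gamma(8.9 + 11/2, 5.0 + 40.7595/2) = Inv-Gamma(14.40, 25.37975).
E[σ²|data] = β/(α−1) = 25.37975/13.40 = 1.8940.

1.8940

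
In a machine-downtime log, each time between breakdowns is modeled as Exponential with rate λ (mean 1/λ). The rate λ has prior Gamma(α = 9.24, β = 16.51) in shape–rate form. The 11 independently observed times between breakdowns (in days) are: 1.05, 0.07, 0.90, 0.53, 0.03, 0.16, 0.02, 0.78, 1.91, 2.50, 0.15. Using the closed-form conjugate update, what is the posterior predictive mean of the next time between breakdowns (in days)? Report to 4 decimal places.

With a Gamma(shape α, rate β) prior on the exponential rate λ, the posterior after n observations with total T = Σxᵢ is Gamma(α+n, β+T).
Sum of observations T = 8.10 days; n = 11.
Posterior: Gamma(9.24+11, 16.51+8.10) = Gamma(20.24, 24.61).
The predictive distribution for the next observation is Lomax; its mean is β/(α−1) = 24.61/19.24 = 1.2791.

1.2791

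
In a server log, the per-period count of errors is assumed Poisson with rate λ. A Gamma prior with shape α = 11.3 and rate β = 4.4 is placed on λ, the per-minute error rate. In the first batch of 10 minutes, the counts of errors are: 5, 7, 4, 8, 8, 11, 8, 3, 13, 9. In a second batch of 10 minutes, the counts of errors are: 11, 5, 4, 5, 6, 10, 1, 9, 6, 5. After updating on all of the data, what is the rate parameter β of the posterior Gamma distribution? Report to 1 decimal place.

With a Gamma(shape α, rate β) prior, the Poisson likelihood is conjugate: the posterior is Gamma(α + ΣXᵢ, β + n).
Batch 1: sum of counts S = 76 over n = 10 minutes.
After batch 1: Gamma(α+S, β+n) = Gamma(11.3+76, 4.4+10) = Gamma(87.3, 14.4).
Batch 2: sum of counts S = 62 over n = 10 minutes.
After batch 2: Gamma(α+S, β+n) = Gamma(87.3+62, 14.4+10) = Gamma(149.3, 24.4).
Posterior β = 24.4.

24.4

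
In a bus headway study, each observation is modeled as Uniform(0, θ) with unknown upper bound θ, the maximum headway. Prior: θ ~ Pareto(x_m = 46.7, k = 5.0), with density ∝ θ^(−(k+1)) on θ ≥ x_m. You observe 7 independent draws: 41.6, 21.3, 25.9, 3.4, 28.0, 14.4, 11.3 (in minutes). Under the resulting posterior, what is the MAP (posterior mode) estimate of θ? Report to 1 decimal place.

46.7

A Pareto(scale x_m, shape k) prior on the upper bound θ of Uniform(0, θ) is conjugate: posterior is Pareto(max(x_m, max xᵢ), k + n).
Sample maximum = 41.6; prior scale x_m = 46.7 → posterior scale = max = 46.7.
Posterior shape = 5.0 + 7 = 12.0.
The Pareto density is decreasing on [x_m, ∞), so the mode is x_m = 46.7.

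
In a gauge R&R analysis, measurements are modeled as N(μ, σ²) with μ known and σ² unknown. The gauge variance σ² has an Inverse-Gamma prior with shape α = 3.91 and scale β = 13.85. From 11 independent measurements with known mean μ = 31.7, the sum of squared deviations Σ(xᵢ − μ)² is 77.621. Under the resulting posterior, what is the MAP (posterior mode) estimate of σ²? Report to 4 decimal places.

5.0586

With known mean μ and an Inverse-Gamma(α, β) prior on σ², the Normal likelihood is conjugate: posterior is Inv-Gamma(α + n/2, β + Σ(xᵢ−μ)²/2).
Posterior: Inv-Gamma(3.91 + 11/2, 13.85 + 77.621/2) = Inv-Gamma(9.41, 52.6605).
Mode = β/(α+1) = 52.6605/10.41 = 5.0586.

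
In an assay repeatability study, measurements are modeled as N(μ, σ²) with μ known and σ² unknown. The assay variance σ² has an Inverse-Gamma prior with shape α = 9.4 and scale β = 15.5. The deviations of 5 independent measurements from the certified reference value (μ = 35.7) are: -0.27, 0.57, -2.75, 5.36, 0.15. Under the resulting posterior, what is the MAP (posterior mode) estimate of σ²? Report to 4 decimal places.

With known mean μ and an Inverse-Gamma(α, β) prior on σ², the Normal likelihood is conjugate: posterior is Inv-Gamma(α + n/2, β + Σ(xᵢ−μ)²/2).
Σ(xᵢ−μ)² = (-0.27)² + (0.57)² + (-2.75)² + (5.36)² + (0.15)² = 36.7124.
Posterior: Inv-Gamma(9.4 + 5/2, 15.5 + 36.7124/2) = Inv-Gamma(11.90, 33.85620).
Mode = β/(α+1) = 33.85620/12.90 = 2.6245.

2.6245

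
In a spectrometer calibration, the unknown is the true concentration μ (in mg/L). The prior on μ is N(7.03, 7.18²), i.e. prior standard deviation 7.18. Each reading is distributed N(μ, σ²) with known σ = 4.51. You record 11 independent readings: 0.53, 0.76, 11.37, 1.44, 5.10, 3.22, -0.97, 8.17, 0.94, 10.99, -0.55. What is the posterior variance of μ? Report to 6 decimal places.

For Normal data with known variance σ², a Normal(μ₀, σ₀²) prior on μ is conjugate. Posterior precision = 1/σ₀² + n/σ²; posterior mean is the precision-weighted average of μ₀ and x̄.
σ₀² = 7.18² = 51.5524, σ² = 4.51² = 20.3401; σ² + n·σ₀² = 20.3401 + 11·51.5524 = 587.4165.
Posterior precision = 1/σ₀² + n/σ² = 1/51.5524 + 11/20.3401 = (σ² + n·σ₀²)/(σ₀²σ²) = 587.4165/(51.5524·20.3401); posterior variance σₙ² = σ₀²σ²/(σ² + n·σ₀²) = 51.5524·20.3401/587.4165 = 1.785072.

1.785072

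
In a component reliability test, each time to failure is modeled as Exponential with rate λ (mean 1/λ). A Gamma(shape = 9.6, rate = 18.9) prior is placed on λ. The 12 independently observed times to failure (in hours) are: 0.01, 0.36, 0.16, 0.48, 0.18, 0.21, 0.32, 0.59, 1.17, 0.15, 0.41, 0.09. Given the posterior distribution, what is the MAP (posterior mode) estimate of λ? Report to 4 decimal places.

With a Gamma(shape α, rate β) prior on the exponential rate λ, the posterior after n observations with total T = Σxᵢ is Gamma(α+n, β+T).
Sum of observations T = 4.13 hours; n = 12.
Posterior: Gamma(9.6+12, 18.9+4.13) = Gamma(21.6, 23.03).
Mode = (α−1)/β = 0.8945.

0.8945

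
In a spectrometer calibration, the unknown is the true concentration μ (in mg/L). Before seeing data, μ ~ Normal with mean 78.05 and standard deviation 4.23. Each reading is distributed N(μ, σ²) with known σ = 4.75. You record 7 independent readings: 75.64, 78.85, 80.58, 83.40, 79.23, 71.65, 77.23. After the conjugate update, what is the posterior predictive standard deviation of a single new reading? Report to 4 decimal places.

For Normal data with known variance σ², a Normal(μ₀, σ₀²) prior on μ is conjugate. Posterior precision = 1/σ₀² + n/σ²; posterior mean is the precision-weighted average of μ₀ and x̄.
σ₀² = 4.23² = 17.8929, σ² = 4.75² = 22.5625; σ² + n·σ₀² = 22.5625 + 7·17.8929 = 147.8128.
Posterior precision = 1/σ₀² + n/σ² = 1/17.8929 + 7/22.5625 = (σ² + n·σ₀²)/(σ₀²σ²) = 147.8128/(17.8929·22.5625); posterior variance σₙ² = σ₀²σ²/(σ² + n·σ₀²) = 17.8929·22.5625/147.8128 = 2.731215.
Predictive variance for one new observation = σₙ² + σ² = 17.8929·22.5625/147.8128 + 22.5625 = σ²·(σ₀² + 147.8128)/147.8128 = 22.5625·165.7057/147.8128 = 25.293715; SD = √(22.5625·165.7057/147.8128) = 5.0293.

5.0293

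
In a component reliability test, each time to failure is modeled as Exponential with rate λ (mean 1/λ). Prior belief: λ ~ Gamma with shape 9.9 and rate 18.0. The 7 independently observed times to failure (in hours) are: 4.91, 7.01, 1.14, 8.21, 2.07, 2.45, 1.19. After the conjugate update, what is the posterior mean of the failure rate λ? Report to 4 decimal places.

0.3757

With a Gamma(shape α, rate β) prior on the exponential rate λ, the posterior after n observations with total T = Σxᵢ is Gamma(α+n, β+T).
Sum of observations T = 26.98 hours; n = 7.
Posterior: Gamma(9.9+7, 18.0+26.98) = Gamma(16.9, 44.98).
Posterior mean of λ = α/β = 16.9/44.98 = 0.3757.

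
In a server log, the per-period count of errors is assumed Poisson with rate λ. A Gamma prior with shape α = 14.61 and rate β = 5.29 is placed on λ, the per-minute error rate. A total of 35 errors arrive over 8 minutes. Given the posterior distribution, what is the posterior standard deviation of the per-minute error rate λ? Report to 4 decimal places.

0.5300

With a Gamma(shape α, rate β) prior, the Poisson likelihood is conjugate: the posterior is Gamma(α + ΣXᵢ, β + n).
Posterior: Gamma(α+S, β+n) = Gamma(14.61+35, 5.29+8) = Gamma(49.61, 13.29).
SD = √α/β = √49.61/13.29 = 0.5300.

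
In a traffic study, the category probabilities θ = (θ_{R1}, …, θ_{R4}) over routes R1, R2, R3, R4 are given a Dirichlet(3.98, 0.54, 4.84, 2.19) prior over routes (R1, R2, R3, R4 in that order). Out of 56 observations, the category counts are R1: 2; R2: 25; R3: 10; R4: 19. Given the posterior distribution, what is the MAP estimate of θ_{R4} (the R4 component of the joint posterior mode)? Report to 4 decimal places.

0.3177

The Dirichlet prior is conjugate to the Multinomial likelihood: each posterior αⱼ = prior αⱼ + observed count nⱼ.
Posterior concentration: (5.98, 25.54, 14.84, 21.19), total = 67.55.
Joint mode component: (α_{R4}−1)/(Σα−K) = 20.19/63.55 = 0.3177.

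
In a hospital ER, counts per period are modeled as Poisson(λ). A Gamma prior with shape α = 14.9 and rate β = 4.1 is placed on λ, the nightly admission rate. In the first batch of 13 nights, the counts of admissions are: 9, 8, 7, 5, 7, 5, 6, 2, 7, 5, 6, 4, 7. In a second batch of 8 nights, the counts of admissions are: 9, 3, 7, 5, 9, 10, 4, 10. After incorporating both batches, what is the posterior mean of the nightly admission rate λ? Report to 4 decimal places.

5.9721

With a Gamma(shape α, rate β) prior, the Poisson likelihood is conjugate: the posterior is Gamma(α + ΣXᵢ, β + n).
Batch 1: sum of counts S = 78 over n = 13 nights.
After batch 1: Gamma(α+S, β+n) = Gamma(14.9+78, 4.1+13) = Gamma(92.9, 17.1).
Batch 2: sum of counts S = 57 over n = 8 nights.
After batch 2: Gamma(α+S, β+n) = Gamma(92.9+57, 17.1+8) = Gamma(149.9, 25.1).
Posterior mean = α/β = 149.9/25.1 = 5.9721.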